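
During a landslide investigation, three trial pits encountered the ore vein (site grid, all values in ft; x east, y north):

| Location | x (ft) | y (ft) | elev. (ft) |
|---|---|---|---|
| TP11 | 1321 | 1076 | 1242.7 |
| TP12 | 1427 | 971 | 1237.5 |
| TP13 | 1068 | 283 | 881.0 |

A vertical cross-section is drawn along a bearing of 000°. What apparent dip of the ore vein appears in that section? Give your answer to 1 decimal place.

19.7°

Let the plane be z = a·x + b·y + c.
TP12−TP11: 106a − 105b = −5.2;  TP13−TP11: −253a − 793b = −361.7.
Solving gives a = 0.30604, b = 0.35848.
Unit vector along 000° is (sin 0°, cos 0°) = (0.0000, 1.0000).
Slope in that direction = a·(0.0000) + b·(1.0000) = 0.35848.
Apparent dip = arctan|0.35848| = 19.7° (true dip is 25.2°, so apparent ≤ true as expected).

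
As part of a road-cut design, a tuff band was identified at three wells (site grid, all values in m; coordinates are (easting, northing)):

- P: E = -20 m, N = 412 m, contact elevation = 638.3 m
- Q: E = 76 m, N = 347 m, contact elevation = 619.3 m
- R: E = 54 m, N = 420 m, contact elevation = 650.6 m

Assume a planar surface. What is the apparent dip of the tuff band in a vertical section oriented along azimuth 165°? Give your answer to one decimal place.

22.7°

Two edge vectors: P→Q = (96, -65, -19), P→R = (74, 8, 12.3).
Normal n = (P→Q) × (P→R) = (-647.5, -2586.8, 5578).
So ∂z/∂E = −n_x/n_z = 0.11608 and ∂z/∂N = −n_y/n_z = 0.46375.
Unit vector along 165° is (sin 165°, cos 165°) = (0.2588, -0.9659).
Slope in that direction = a·(0.2588) + b·(-0.9659) = −0.41790.
Apparent dip = arctan|0.41790| = 22.7° (true dip is 25.6°, so apparent ≤ true as expected).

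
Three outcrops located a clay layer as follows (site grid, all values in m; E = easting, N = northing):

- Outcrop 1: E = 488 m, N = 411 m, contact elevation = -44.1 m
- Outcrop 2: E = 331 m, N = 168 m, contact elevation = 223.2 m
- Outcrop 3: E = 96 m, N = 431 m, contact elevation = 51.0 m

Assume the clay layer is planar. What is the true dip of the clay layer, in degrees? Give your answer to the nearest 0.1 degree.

Two edge vectors: Outcrop 1→Outcrop 2 = (-157, -243, 267.3), Outcrop 1→Outcrop 3 = (-392, 20, 95.1).
Normal n = (Outcrop 1→Outcrop 2) × (Outcrop 1→Outcrop 3) = (-28455.3, -89850.9, -98396).
So ∂z/∂E = −n_x/n_z = −0.28919 and ∂z/∂N = −n_y/n_z = −0.91316.
Gradient magnitude |∇z| = √(a² + b²) = √(0.08363 + 0.83385) = 0.95785.
True dip = arctan(0.95785) = 43.8°, dipping toward NNE (azimuth ≈ 018°).

43.8°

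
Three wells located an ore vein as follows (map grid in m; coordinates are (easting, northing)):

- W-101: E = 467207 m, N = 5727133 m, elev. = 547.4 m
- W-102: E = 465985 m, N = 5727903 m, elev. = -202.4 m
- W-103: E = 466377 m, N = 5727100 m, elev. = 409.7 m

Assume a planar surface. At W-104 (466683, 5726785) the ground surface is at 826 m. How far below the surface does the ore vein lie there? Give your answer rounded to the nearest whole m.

147 m

Let the plane be z = a·E + b·N + c.
W-102−W-101: −1222a + 770b = −749.8;  W-103−W-101: −830a − 33b = −137.7.
Solving gives a = 0.19247482, b = −0.66830619.
Then c = 547.4 − a·467207 − b·5727133 = 3738100.24.
At (466683, 5726785): z_contact = 89824.7 − 3827245.9 + 3738100.24 = 679.1 m.
Depth below ground = 826 − 679.1 = 147 m.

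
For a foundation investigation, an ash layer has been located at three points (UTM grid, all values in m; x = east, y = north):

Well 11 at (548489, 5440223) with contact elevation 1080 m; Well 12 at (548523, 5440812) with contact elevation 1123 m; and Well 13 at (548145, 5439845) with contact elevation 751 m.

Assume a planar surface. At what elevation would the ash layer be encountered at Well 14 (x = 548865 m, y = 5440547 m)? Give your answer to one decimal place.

Two edge vectors: Well 11→Well 12 = (34, 589, 43), Well 11→Well 13 = (-344, -378, -329).
Normal n = (Well 11→Well 12) × (Well 11→Well 13) = (-177527, -3606, 189764).
So ∂z/∂x = −n_x/n_z = 0.935514639 and ∂z/∂y = −n_y/n_z = 0.019002551.
Intercept c from Well 11: 1080 − 513119.49 − 103378.11 = −615417.60.
At (548865, 5440547): z = 513471.2 + 103384.3 − 615417.60 = 1437.9 m.

1437.9 m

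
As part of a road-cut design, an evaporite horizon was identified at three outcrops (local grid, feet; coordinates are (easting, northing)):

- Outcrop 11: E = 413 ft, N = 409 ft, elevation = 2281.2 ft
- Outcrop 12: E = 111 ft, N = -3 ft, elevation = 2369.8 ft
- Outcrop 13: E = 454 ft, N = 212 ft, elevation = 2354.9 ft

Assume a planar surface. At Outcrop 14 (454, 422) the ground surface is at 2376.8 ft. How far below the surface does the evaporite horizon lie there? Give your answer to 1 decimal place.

Two edge vectors: Outcrop 11→Outcrop 12 = (-302, -412, 88.6), Outcrop 11→Outcrop 13 = (41, -197, 73.7).
Normal n = (Outcrop 11→Outcrop 12) × (Outcrop 11→Outcrop 13) = (-12910.2, 25890, 76386).
So ∂z/∂E = −n_x/n_z = 0.16901 and ∂z/∂N = −n_y/n_z = −0.33894.
Intercept c from Outcrop 11: 2281.2 − 69.80 + 138.63 = 2350.02.
At (454, 422): z_contact = 76.73 − 143.03 + 2350.02 = 2283.72 ft.
Depth below ground = 2376.8 − 2283.72 = 93.1 ft.

93.1 ft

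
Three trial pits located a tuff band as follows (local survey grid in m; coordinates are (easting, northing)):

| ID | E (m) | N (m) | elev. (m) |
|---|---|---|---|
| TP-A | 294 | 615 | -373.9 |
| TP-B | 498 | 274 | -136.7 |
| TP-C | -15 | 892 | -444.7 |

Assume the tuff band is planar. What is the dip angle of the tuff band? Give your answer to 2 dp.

Two edge vectors: TP-A→TP-B = (204, -341, 237.2), TP-A→TP-C = (-309, 277, -70.8).
Normal n = (TP-A→TP-B) × (TP-A→TP-C) = (-41561.6, -58851.6, -48861).
So ∂z/∂E = −n_x/n_z = −0.85061 and ∂z/∂N = −n_y/n_z = −1.20447.
Gradient magnitude |∇z| = √(a² + b²) = √(0.72354 + 1.45075) = 1.47455.
True dip = arctan(1.47455) = 55.86°, dipping toward NE (azimuth ≈ 035°).

55.86°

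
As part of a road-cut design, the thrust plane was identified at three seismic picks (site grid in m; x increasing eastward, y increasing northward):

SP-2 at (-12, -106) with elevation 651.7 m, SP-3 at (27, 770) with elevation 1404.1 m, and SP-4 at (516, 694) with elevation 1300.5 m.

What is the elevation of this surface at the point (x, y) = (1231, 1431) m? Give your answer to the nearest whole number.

1880 m

Two edge vectors: SP-2→SP-3 = (39, 876, 752.4), SP-2→SP-4 = (528, 800, 648.8).
Normal n = (SP-2→SP-3) × (SP-2→SP-4) = (-33571.2, 371964, -431328).
So ∂z/∂x = −n_x/n_z = −0.07783 and ∂z/∂y = −n_y/n_z = 0.86237.
Intercept c from SP-2: 651.7 − 0.93 + 91.41 = 742.18.
At (1231, 1431): z = −95.8 + 1234.1 + 742.18 = 1880.4 m.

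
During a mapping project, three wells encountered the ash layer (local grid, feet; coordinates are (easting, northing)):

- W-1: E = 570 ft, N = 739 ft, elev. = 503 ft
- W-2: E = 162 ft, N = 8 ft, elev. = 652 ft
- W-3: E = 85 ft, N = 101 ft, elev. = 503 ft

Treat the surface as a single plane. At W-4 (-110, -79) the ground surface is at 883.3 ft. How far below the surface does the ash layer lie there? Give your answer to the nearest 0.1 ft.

439.0 ft

Let the plane be z = a·E + b·N + c.
W-2−W-1: −408a − 731b = 149;  W-3−W-1: −485a − 638b = 0.
Solving gives a = 1.00882, b = −0.76689.
Then c = 503 − a·570 − b·739 = 494.71.
At (-110, -79): z_contact = −110.97 + 60.58 + 494.71 = 444.32 ft.
Depth below ground = 883.3 − 444.32 = 439.0 ft.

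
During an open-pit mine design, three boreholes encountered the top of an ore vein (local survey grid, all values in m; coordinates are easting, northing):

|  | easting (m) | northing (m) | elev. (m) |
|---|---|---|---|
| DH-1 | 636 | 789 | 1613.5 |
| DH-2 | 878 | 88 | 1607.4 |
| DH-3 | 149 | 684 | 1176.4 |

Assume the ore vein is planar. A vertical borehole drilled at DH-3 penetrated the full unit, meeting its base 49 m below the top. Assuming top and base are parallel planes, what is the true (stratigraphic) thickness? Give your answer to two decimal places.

36.70 m

Two edge vectors: DH-1→DH-2 = (242, -701, -6.1), DH-1→DH-3 = (-487, -105, -437.1).
Normal n = (DH-1→DH-2) × (DH-1→DH-3) = (305766.6, 108748.9, -366797).
So ∂z/∂easting = −n_x/n_z = 0.83361 and ∂z/∂northing = −n_y/n_z = 0.29648.
|∇z| = √(a²+b²) = 0.88477, so dip δ = arctan(0.88477) = 41.50°.
True thickness = vertical thickness × cos δ = 49 × cos 41.50° = 36.70 m.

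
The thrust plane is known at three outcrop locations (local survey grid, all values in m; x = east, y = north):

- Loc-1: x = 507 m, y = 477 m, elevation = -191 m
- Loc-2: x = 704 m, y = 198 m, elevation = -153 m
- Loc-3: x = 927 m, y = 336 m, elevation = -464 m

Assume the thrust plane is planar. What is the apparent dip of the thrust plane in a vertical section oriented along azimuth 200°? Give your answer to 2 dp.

Let the plane be z = a·x + b·y + c.
Loc-2−Loc-1: 197a − 279b = 38;  Loc-3−Loc-1: 420a − 141b = −273.
Solving gives a = −0.91188, b = −0.78007.
Unit vector along 200° is (sin 200°, cos 200°) = (-0.3420, -0.9397).
Slope in that direction = a·(-0.3420) + b·(-0.9397) = 1.04491.
Apparent dip = arctan|1.04491| = 46.26° (true dip is 50.2°, so apparent ≤ true as expected).

46.26°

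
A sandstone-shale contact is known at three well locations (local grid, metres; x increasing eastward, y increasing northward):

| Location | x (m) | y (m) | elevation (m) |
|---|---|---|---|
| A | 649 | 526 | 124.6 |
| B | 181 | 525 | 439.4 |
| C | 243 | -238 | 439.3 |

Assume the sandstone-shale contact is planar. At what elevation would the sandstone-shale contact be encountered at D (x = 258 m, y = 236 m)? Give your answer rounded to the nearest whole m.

403 m

Two edge vectors: A→B = (-468, -1, 314.8), A→C = (-406, -764, 314.7).
Normal n = (A→B) × (A→C) = (240192.5, 19470.8, 357146).
So ∂z/∂x = −n_x/n_z = −0.67253 and ∂z/∂y = −n_y/n_z = −0.05452.
Intercept c from A: 124.6 + 436.47 + 28.68 = 589.75.
At (258, 236): z = −173.5 − 12.9 + 589.75 = 403.4 m.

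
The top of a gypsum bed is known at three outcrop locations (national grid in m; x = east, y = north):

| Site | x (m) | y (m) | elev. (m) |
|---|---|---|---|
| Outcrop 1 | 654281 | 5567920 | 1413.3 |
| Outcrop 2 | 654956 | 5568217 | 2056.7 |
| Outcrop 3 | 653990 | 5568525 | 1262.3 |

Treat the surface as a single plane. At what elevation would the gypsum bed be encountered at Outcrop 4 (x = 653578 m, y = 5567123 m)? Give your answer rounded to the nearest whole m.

Let the plane be z = a·x + b·y + c.
Outcrop 2−Outcrop 1: 675a + 297b = 643.4;  Outcrop 3−Outcrop 1: −291a + 605b = −151.
Solving gives a = 0.87732871, b = 0.17240108.
Then c = 1413.3 − a·654281 − b·5567920 = −1532521.64.
At (653578, 5567123): z = 573402.7 + 959778.0 − 1532521.64 = 659.1 m.

659 m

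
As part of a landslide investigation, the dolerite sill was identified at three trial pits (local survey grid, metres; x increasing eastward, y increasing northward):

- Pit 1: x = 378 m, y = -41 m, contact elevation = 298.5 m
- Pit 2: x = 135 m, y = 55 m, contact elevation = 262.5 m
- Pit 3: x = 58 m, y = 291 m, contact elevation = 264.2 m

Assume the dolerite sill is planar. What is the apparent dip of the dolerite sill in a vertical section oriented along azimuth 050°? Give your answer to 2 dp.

Let the plane be z = a·x + b·y + c.
Pit 2−Pit 1: −243a + 96b = −36;  Pit 3−Pit 1: −320a + 332b = −34.3.
Solving gives a = 0.17334, b = 0.06376.
Unit vector along 050° is (sin 50°, cos 50°) = (0.7660, 0.6428).
Slope in that direction = a·(0.7660) + b·(0.6428) = 0.17377.
Apparent dip = arctan|0.17377| = 9.86° (true dip is 10.5°, so apparent ≤ true as expected).

9.86°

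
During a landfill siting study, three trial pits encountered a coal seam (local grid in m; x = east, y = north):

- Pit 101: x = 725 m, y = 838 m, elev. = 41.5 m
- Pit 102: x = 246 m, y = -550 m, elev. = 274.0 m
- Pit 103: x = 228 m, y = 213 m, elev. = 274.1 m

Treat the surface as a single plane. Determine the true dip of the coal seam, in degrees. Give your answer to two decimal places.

Let the plane be z = a·x + b·y + c.
Pit 102−Pit 101: −479a − 1388b = 232.5;  Pit 103−Pit 101: −497a − 625b = 232.6.
Solving gives a = −0.45468, b = −0.01060.
Gradient magnitude |∇z| = √(a² + b²) = √(0.20674 + 0.00011) = 0.45481.
True dip = arctan(0.45481) = 24.46°, dipping toward E (azimuth ≈ 089°).

24.46°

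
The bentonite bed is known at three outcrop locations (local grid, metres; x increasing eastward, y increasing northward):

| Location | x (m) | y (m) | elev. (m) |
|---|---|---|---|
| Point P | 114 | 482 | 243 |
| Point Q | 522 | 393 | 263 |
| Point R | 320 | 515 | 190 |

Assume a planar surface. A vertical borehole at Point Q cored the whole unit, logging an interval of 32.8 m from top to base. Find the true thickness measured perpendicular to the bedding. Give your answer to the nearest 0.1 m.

Let the plane be z = a·x + b·y + c.
Point Q−Point P: 408a − 89b = 20;  Point R−Point P: 206a + 33b = −53.
Solving gives a = −0.12759, b = −0.80961.
|∇z| = √(a²+b²) = 0.81960, so dip δ = arctan(0.81960) = 39.34°.
True thickness = vertical thickness × cos δ = 32.8 × cos 39.34° = 25.4 m.

25.4 m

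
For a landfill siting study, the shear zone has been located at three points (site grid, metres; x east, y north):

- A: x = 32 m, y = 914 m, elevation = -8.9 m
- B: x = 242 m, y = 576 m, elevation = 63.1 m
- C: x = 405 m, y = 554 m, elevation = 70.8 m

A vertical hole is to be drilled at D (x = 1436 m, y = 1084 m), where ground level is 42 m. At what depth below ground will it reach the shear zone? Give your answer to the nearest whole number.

57 m

Let the plane be z = a·x + b·y + c.
B−A: 210a − 338b = 72;  C−A: 373a − 360b = 79.7.
Solving gives a = 0.02018, b = −0.20048.
Then c = -8.9 − a·32 − b·914 = 173.69.
At (1436, 1084): z_contact = 29.0 − 217.3 + 173.69 = -14.6 m.
Depth below ground = 42 − (-14.6) = 57 m.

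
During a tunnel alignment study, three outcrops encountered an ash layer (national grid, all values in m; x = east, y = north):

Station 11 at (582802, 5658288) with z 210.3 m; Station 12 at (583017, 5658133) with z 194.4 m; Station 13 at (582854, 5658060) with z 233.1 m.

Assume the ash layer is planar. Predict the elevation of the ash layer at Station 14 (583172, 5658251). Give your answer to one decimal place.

150.8 m

Let the plane be z = a·x + b·y + c.
Station 12−Station 11: 215a − 155b = −15.9;  Station 13−Station 11: 52a − 228b = 22.8.
Solving gives a = −0.174785156, b = −0.139863281.
Then c = 210.3 − a·582802 − b·5658288 = 893462.16.
At (583172, 5658251): z = −101929.8 − 791381.6 + 893462.16 = 150.8 m.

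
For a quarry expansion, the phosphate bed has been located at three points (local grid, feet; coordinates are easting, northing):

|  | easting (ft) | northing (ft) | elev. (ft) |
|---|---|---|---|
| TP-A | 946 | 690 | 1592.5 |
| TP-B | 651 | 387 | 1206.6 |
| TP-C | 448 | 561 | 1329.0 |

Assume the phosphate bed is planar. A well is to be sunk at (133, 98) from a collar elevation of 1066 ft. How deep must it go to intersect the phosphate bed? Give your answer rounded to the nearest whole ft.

Let the plane be z = a·easting + b·northing + c.
TP-B−TP-A: −295a − 303b = −385.9;  TP-C−TP-A: −498a − 129b = −263.5.
Solving gives a = 0.26639, b = 1.01424.
Then c = 1592.5 − a·946 − b·690 = 640.67.
At (133, 98): z_contact = 35.4 + 99.4 + 640.67 = 775.5 ft.
Depth below ground = 1066 − 775.5 = 291 ft.

291 ft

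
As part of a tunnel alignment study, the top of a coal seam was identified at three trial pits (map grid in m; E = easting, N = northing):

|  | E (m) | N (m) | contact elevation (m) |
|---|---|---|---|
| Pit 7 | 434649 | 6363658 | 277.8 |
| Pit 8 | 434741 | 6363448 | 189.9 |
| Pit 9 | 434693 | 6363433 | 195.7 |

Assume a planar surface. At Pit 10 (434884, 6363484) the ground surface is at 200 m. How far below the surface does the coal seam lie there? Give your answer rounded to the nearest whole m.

Let the plane be z = a·E + b·N + c.
Pit 8−Pit 7: 92a − 210b = −87.9;  Pit 9−Pit 7: 44a − 225b = −82.1.
Solving gives a = −0.22133508, b = 0.32160558.
Then c = 277.8 − a·434649 − b·6363658 = −1950107.08.
At (434884, 6363484): z_contact = −96255.1 + 2046532.0 − 1950107.08 = 169.8 m.
Depth below ground = 200 − 169.8 = 30 m.

30 m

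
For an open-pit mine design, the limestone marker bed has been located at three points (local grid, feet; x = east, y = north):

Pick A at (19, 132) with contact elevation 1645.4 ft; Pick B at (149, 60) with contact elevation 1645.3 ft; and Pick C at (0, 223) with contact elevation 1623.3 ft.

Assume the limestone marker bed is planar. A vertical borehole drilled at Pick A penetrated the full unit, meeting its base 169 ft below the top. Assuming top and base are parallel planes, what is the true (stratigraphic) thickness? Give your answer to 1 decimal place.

161.2 ft

Two edge vectors: Pick A→Pick B = (130, -72, -0.1), Pick A→Pick C = (-19, 91, -22.1).
Normal n = (Pick A→Pick B) × (Pick A→Pick C) = (1600.3, 2874.9, 10462).
So ∂z/∂x = −n_x/n_z = −0.15296 and ∂z/∂y = −n_y/n_z = −0.27479.
|∇z| = √(a²+b²) = 0.31450, so dip δ = arctan(0.31450) = 17.46°.
True thickness = vertical thickness × cos δ = 169 × cos 17.46° = 161.2 ft.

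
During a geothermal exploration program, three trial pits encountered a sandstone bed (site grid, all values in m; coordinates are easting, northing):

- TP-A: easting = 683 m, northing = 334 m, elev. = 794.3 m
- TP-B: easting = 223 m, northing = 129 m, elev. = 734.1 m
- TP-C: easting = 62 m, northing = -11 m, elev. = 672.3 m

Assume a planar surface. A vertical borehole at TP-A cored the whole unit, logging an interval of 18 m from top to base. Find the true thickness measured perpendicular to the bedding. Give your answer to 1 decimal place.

15.4 m

Two edge vectors: TP-A→TP-B = (-460, -205, -60.2), TP-A→TP-C = (-621, -345, -122).
Normal n = (TP-A→TP-B) × (TP-A→TP-C) = (4241, -18735.8, 31395).
So ∂z/∂easting = −n_x/n_z = −0.13509 and ∂z/∂northing = −n_y/n_z = 0.59678.
|∇z| = √(a²+b²) = 0.61187, so dip δ = arctan(0.61187) = 31.46°.
True thickness = vertical thickness × cos δ = 18 × cos 31.46° = 15.4 m.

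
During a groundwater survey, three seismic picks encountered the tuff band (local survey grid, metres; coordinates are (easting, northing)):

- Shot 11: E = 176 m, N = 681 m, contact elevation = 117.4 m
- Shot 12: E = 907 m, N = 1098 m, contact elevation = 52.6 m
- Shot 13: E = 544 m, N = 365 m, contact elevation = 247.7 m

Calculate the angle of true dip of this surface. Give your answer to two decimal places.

Let the plane be z = a·E + b·N + c.
Shot 12−Shot 11: 731a + 417b = −64.8;  Shot 13−Shot 11: 368a − 316b = 130.3.
Solving gives a = 0.08807, b = −0.30978.
Gradient magnitude |∇z| = √(a² + b²) = √(0.00776 + 0.09596) = 0.32206.
True dip = arctan(0.32206) = 17.85°, dipping toward NNW (azimuth ≈ 344°).

17.85°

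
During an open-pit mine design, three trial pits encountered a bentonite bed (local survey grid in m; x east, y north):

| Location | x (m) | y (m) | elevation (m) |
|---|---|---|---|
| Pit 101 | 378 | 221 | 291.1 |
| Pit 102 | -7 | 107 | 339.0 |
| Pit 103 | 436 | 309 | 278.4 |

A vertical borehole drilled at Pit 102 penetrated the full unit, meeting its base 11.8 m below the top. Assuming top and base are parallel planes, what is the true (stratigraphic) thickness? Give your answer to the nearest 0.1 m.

11.7 m

Two edge vectors: Pit 101→Pit 102 = (-385, -114, 47.9), Pit 101→Pit 103 = (58, 88, -12.7).
Normal n = (Pit 101→Pit 102) × (Pit 101→Pit 103) = (-2767.4, -2111.3, -27268).
So ∂z/∂x = −n_x/n_z = −0.10149 and ∂z/∂y = −n_y/n_z = −0.07743.
|∇z| = √(a²+b²) = 0.12765, so dip δ = arctan(0.12765) = 7.27°.
True thickness = vertical thickness × cos δ = 11.8 × cos 7.27° = 11.7 m.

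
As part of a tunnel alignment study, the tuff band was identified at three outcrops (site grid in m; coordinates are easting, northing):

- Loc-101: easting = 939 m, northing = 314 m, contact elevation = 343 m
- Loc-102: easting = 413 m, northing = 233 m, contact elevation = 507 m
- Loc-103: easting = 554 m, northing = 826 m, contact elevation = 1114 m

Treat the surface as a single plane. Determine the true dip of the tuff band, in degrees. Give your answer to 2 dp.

51.10°

Let the plane be z = a·easting + b·northing + c.
Loc-102−Loc-101: −526a − 81b = 164;  Loc-103−Loc-101: −385a + 512b = 771.
Solving gives a = −0.48726, b = 1.13947.
Gradient magnitude |∇z| = √(a² + b²) = √(0.23742 + 1.29838) = 1.23927.
True dip = arctan(1.23927) = 51.10°, dipping toward SSE (azimuth ≈ 157°).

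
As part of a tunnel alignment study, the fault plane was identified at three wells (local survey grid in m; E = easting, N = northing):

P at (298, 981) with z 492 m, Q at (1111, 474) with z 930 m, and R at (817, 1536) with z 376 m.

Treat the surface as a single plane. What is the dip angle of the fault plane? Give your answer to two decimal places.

27.43°

Two edge vectors: P→Q = (813, -507, 438), P→R = (519, 555, -116).
Normal n = (P→Q) × (P→R) = (-184278, 321630, 714348).
So ∂z/∂E = −n_x/n_z = 0.25797 and ∂z/∂N = −n_y/n_z = −0.45024.
Gradient magnitude |∇z| = √(a² + b²) = √(0.06655 + 0.20272) = 0.51891.
True dip = arctan(0.51891) = 27.43°, dipping toward NNW (azimuth ≈ 330°).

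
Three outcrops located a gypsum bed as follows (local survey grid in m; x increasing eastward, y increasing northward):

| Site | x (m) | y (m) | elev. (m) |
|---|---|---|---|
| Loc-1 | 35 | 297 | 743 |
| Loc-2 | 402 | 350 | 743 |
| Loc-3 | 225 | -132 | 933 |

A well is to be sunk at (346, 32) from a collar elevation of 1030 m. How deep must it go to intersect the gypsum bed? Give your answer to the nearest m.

158 m

Two edge vectors: Loc-1→Loc-2 = (367, 53, 0), Loc-1→Loc-3 = (190, -429, 190).
Normal n = (Loc-1→Loc-2) × (Loc-1→Loc-3) = (10070, -69730, -167513).
So ∂z/∂x = −n_x/n_z = 0.06011 and ∂z/∂y = −n_y/n_z = −0.41627.
Intercept c from Loc-1: 743 − 2.10 + 123.63 = 864.53.
At (346, 32): z_contact = 20.8 − 13.3 + 864.53 = 872.0 m.
Depth below ground = 1030 − 872.0 = 158 m.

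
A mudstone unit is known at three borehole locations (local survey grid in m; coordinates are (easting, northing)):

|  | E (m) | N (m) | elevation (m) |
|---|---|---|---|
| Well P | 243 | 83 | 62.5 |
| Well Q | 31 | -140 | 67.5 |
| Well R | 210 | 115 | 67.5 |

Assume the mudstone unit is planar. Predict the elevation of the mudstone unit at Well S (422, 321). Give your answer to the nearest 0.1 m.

Two edge vectors: Well P→Well Q = (-212, -223, 5), Well P→Well R = (-33, 32, 5).
Normal n = (Well P→Well Q) × (Well P→Well R) = (-1275, 895, -14143).
So ∂z/∂E = −n_x/n_z = −0.09015 and ∂z/∂N = −n_y/n_z = 0.06328.
Intercept c from Well P: 62.5 + 21.91 − 5.25 = 79.15.
At (422, 321): z = −38.0 + 20.3 + 79.15 = 61.4 m.

61.4 m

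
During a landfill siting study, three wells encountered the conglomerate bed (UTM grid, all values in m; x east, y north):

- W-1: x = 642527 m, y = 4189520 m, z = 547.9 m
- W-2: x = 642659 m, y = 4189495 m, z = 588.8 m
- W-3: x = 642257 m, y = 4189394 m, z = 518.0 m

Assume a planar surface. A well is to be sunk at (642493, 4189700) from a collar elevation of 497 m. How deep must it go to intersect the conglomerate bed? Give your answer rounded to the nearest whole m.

Let the plane be z = a·x + b·y + c.
W-2−W-1: 132a − 25b = 40.9;  W-3−W-1: −270a − 126b = −29.9.
Solving gives a = 0.25236934, b = −0.30348986.
Then c = 547.9 − a·642527 − b·4189520 = 1109870.64.
At (642493, 4189700): z_contact = 162145.5 − 1271531.5 + 1109870.64 = 484.7 m.
Depth below ground = 497 − 484.7 = 12 m.

12 m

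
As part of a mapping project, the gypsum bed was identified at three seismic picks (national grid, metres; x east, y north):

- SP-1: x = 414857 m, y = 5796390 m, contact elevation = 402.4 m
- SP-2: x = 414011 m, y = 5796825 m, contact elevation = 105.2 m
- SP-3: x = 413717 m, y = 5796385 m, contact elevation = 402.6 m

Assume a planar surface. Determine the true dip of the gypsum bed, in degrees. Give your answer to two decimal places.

Let the plane be z = a·x + b·y + c.
SP-2−SP-1: −846a + 435b = −297.2;  SP-3−SP-1: −1140a − 5b = 0.2.
Solving gives a = 0.00280, b = −0.67778.
Gradient magnitude |∇z| = √(a² + b²) = √(0.00001 + 0.45938) = 0.67778.
True dip = arctan(0.67778) = 34.13°, dipping toward N (azimuth ≈ 360°).

34.13°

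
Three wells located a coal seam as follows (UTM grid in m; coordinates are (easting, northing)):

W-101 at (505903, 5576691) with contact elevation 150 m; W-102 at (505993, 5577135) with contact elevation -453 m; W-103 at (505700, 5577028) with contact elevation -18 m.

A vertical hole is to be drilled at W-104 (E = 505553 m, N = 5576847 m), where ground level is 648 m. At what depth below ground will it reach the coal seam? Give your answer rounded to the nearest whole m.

302 m

Two edge vectors: W-101→W-102 = (90, 444, -603), W-101→W-103 = (-203, 337, -168).
Normal n = (W-101→W-102) × (W-101→W-103) = (128619, 137529, 120462).
So ∂z/∂E = −n_x/n_z = −1.06771430 and ∂z/∂N = −n_y/n_z = −1.14167953.
Intercept c from W-101: 150 + 540159.87 + 6366793.98 = 6907103.85.
At (505553, 5576847): z_contact = −539786.2 − 6366972.1 + 6907103.85 = 345.6 m.
Depth below ground = 648 − 345.6 = 302 m.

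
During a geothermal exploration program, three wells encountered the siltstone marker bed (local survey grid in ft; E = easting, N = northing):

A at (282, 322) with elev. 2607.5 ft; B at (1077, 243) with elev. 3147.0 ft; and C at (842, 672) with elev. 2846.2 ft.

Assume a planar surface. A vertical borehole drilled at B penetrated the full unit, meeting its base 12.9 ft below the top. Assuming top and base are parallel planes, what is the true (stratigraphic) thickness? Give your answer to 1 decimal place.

10.4 ft

Two edge vectors: A→B = (795, -79, 539.5), A→C = (560, 350, 238.7).
Normal n = (A→B) × (A→C) = (-207682.3, 112353.5, 322490).
So ∂z/∂E = −n_x/n_z = 0.64400 and ∂z/∂N = −n_y/n_z = −0.34839.
|∇z| = √(a²+b²) = 0.73219, so dip δ = arctan(0.73219) = 36.21°.
True thickness = vertical thickness × cos δ = 12.9 × cos 36.21° = 10.4 ft.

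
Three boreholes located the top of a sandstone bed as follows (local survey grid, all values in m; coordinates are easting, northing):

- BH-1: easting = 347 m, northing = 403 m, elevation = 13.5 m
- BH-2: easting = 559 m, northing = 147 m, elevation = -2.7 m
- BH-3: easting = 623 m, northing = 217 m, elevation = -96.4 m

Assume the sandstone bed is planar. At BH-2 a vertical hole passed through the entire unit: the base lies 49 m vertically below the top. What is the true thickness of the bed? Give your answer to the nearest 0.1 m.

34.6 m

Let the plane be z = a·easting + b·northing + c.
BH-2−BH-1: 212a − 256b = −16.2;  BH-3−BH-1: 276a − 186b = −109.9.
Solving gives a = −0.80455, b = −0.60298.
|∇z| = √(a²+b²) = 1.00543, so dip δ = arctan(1.00543) = 45.16°.
True thickness = vertical thickness × cos δ = 49 × cos 45.16° = 34.6 m.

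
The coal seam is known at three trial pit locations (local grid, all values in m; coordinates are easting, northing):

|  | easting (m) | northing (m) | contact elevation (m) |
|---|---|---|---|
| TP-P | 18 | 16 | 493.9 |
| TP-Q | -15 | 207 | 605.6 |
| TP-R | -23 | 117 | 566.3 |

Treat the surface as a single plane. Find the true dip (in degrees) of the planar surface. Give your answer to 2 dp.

36.75°

Two edge vectors: TP-P→TP-Q = (-33, 191, 111.7), TP-P→TP-R = (-41, 101, 72.4).
Normal n = (TP-P→TP-Q) × (TP-P→TP-R) = (2546.7, -2190.5, 4498).
So ∂z/∂easting = −n_x/n_z = −0.56618 and ∂z/∂northing = −n_y/n_z = 0.48699.
Gradient magnitude |∇z| = √(a² + b²) = √(0.32057 + 0.23716) = 0.74681.
True dip = arctan(0.74681) = 36.75°, dipping toward SE (azimuth ≈ 131°).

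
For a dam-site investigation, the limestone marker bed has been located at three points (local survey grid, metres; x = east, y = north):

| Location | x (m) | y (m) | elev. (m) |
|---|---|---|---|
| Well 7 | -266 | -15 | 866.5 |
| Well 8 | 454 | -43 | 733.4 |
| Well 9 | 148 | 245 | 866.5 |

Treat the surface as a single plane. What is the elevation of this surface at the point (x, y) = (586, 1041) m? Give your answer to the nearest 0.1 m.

1010.9 m

Let the plane be z = a·x + b·y + c.
Well 8−Well 7: 720a − 28b = −133.1;  Well 9−Well 7: 414a + 260b = 0.
Solving gives a = −0.174081, b = 0.277191.
Then c = 866.5 − a·-266 − b·-15 = 824.35.
At (586, 1041): z = −102.0 + 288.6 + 824.35 = 1010.9 m.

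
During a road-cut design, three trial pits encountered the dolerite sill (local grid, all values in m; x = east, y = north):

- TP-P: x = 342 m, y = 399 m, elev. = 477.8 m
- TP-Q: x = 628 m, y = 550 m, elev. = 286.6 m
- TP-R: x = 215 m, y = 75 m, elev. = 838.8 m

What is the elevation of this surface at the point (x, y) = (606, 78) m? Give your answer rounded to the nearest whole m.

Let the plane be z = a·x + b·y + c.
TP-Q−TP-P: 286a + 151b = −191.2;  TP-R−TP-P: −127a − 324b = 361.
Solving gives a = −0.10121, b = −1.07452.
Then c = 477.8 − a·342 − b·399 = 941.15.
At (606, 78): z = −61.3 − 83.8 + 941.15 = 796.0 m.

796 m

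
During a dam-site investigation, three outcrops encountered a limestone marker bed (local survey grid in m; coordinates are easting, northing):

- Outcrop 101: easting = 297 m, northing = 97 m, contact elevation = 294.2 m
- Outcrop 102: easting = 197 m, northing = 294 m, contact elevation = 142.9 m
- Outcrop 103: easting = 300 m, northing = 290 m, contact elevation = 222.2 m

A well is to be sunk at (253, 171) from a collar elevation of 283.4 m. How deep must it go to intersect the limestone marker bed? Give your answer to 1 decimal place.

50.9 m

Two edge vectors: Outcrop 101→Outcrop 102 = (-100, 197, -151.3), Outcrop 101→Outcrop 103 = (3, 193, -72).
Normal n = (Outcrop 101→Outcrop 102) × (Outcrop 101→Outcrop 103) = (15016.9, -7653.9, -19891).
So ∂z/∂easting = −n_x/n_z = 0.75496 and ∂z/∂northing = −n_y/n_z = −0.38479.
Intercept c from Outcrop 101: 294.2 − 224.22 + 37.32 = 107.30.
At (253, 171): z_contact = 191.00 − 65.80 + 107.30 = 232.51 m.
Depth below ground = 283.4 − 232.51 = 50.9 m.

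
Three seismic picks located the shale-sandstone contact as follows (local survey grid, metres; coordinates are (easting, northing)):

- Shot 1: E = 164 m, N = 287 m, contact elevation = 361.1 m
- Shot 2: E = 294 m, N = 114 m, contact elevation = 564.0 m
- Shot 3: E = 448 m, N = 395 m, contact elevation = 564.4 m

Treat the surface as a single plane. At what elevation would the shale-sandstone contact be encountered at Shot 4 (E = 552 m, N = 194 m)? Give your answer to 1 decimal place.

Two edge vectors: Shot 1→Shot 2 = (130, -173, 202.9), Shot 1→Shot 3 = (284, 108, 203.3).
Normal n = (Shot 1→Shot 2) × (Shot 1→Shot 3) = (-57084.1, 31194.6, 63172).
So ∂z/∂E = −n_x/n_z = 0.90363 and ∂z/∂N = −n_y/n_z = −0.49380.
Intercept c from Shot 1: 361.1 − 148.20 + 141.72 = 354.63.
At (552, 194): z = 498.8 − 95.8 + 354.63 = 757.6 m.

757.6 m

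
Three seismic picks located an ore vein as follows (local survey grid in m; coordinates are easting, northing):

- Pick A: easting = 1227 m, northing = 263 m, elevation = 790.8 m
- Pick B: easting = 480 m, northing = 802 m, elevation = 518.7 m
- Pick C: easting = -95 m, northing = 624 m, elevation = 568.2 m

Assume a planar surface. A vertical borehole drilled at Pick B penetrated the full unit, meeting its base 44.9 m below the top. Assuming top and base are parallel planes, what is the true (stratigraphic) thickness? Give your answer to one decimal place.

Let the plane be z = a·easting + b·northing + c.
Pick B−Pick A: −747a + 539b = −272.1;  Pick C−Pick A: −1322a + 361b = −222.6.
Solving gives a = 0.04912, b = −0.43675.
|∇z| = √(a²+b²) = 0.43951, so dip δ = arctan(0.43951) = 23.73°.
True thickness = vertical thickness × cos δ = 44.9 × cos 23.73° = 41.1 m.

41.1 m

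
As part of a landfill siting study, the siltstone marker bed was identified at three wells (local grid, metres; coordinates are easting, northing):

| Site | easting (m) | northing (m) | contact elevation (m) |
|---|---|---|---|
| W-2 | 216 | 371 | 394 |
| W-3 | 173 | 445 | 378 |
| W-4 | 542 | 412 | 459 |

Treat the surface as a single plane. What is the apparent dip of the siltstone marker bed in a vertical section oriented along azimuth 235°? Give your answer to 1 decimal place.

Two edge vectors: W-2→W-3 = (-43, 74, -16), W-2→W-4 = (326, 41, 65).
Normal n = (W-2→W-3) × (W-2→W-4) = (5466, -2421, -25887).
So ∂z/∂easting = −n_x/n_z = 0.21115 and ∂z/∂northing = −n_y/n_z = −0.09352.
Unit vector along 235° is (sin 235°, cos 235°) = (-0.8192, -0.5736).
Slope in that direction = a·(-0.8192) + b·(-0.5736) = −0.11932.
Apparent dip = arctan|0.11932| = 6.8° (true dip is 13.0°, so apparent ≤ true as expected).

6.8°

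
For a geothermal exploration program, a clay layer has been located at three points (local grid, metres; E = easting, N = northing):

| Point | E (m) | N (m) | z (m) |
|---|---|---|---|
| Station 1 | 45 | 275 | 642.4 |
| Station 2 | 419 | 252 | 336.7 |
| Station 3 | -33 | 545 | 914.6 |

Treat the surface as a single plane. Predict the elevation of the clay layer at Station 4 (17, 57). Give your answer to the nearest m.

493 m

Two edge vectors: Station 1→Station 2 = (374, -23, -305.7), Station 1→Station 3 = (-78, 270, 272.2).
Normal n = (Station 1→Station 2) × (Station 1→Station 3) = (76278.4, -77958.2, 99186).
So ∂z/∂E = −n_x/n_z = −0.76904 and ∂z/∂N = −n_y/n_z = 0.78598.
Intercept c from Station 1: 642.4 + 34.61 − 216.14 = 460.86.
At (17, 57): z = −13.1 + 44.8 + 460.86 = 492.6 m.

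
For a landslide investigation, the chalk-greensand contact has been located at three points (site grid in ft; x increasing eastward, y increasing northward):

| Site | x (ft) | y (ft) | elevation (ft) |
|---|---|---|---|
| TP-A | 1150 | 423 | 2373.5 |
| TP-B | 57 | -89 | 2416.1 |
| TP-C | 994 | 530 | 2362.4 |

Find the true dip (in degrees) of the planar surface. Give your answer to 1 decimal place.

5.5°

Two edge vectors: TP-A→TP-B = (-1093, -512, 42.6), TP-A→TP-C = (-156, 107, -11.1).
Normal n = (TP-A→TP-B) × (TP-A→TP-C) = (1125, -18777.9, -196823).
So ∂z/∂x = −n_x/n_z = 0.00572 and ∂z/∂y = −n_y/n_z = −0.09541.
Gradient magnitude |∇z| = √(a² + b²) = √(0.00003 + 0.00910) = 0.09558.
True dip = arctan(0.09558) = 5.5°, dipping toward N (azimuth ≈ 357°).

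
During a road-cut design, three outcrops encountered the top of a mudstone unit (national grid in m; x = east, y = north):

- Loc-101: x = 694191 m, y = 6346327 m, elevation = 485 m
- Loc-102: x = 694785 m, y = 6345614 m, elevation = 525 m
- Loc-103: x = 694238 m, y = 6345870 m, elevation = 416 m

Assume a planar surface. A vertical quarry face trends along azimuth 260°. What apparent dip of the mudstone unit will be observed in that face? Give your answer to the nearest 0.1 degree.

Let the plane be z = a·x + b·y + c.
Loc-102−Loc-101: 594a − 713b = 40;  Loc-103−Loc-101: 47a − 457b = −69.
Solving gives a = 0.28358, b = 0.18015.
Unit vector along 260° is (sin 260°, cos 260°) = (-0.9848, -0.1736).
Slope in that direction = a·(-0.9848) + b·(-0.1736) = −0.31055.
Apparent dip = arctan|0.31055| = 17.3° (true dip is 18.6°, so apparent ≤ true as expected).

17.3°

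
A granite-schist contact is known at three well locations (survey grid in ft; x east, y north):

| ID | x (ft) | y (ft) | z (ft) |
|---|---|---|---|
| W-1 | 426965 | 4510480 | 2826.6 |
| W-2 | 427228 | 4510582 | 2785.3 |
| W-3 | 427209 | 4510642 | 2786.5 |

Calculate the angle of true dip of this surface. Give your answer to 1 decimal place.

Let the plane be z = a·x + b·y + c.
W-2−W-1: 263a + 102b = −41.3;  W-3−W-1: 244a + 162b = −40.1.
Solving gives a = −0.14677, b = −0.02648.
Gradient magnitude |∇z| = √(a² + b²) = √(0.02154 + 0.00070) = 0.14913.
True dip = arctan(0.14913) = 8.5°, dipping toward E (azimuth ≈ 080°).

8.5°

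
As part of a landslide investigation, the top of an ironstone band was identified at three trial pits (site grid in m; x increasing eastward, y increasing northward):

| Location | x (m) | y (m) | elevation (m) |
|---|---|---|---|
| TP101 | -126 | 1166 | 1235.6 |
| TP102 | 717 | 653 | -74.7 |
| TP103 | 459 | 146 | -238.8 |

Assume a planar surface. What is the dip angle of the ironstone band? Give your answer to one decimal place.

53.3°

Two edge vectors: TP101→TP102 = (843, -513, -1310.3), TP101→TP103 = (585, -1020, -1474.4).
Normal n = (TP101→TP102) × (TP101→TP103) = (-580138.8, 476393.7, -559755).
So ∂z/∂x = −n_x/n_z = −1.03642 and ∂z/∂y = −n_y/n_z = 0.85108.
Gradient magnitude |∇z| = √(a² + b²) = √(1.07416 + 0.72433) = 1.34108.
True dip = arctan(1.34108) = 53.3°, dipping toward SE (azimuth ≈ 129°).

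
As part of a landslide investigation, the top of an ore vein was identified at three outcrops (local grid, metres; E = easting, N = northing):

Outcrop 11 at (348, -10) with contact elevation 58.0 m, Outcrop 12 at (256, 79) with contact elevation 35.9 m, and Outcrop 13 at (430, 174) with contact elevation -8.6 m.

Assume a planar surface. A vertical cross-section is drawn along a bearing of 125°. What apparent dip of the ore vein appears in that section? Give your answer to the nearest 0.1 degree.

7.1°

Let the plane be z = a·E + b·N + c.
Outcrop 12−Outcrop 11: −92a + 89b = −22.1;  Outcrop 13−Outcrop 11: 82a + 184b = −66.6.
Solving gives a = −0.07682, b = −0.32772.
Unit vector along 125° is (sin 125°, cos 125°) = (0.8192, -0.5736).
Slope in that direction = a·(0.8192) + b·(-0.5736) = 0.12505.
Apparent dip = arctan|0.12505| = 7.1° (true dip is 18.6°, so apparent ≤ true as expected).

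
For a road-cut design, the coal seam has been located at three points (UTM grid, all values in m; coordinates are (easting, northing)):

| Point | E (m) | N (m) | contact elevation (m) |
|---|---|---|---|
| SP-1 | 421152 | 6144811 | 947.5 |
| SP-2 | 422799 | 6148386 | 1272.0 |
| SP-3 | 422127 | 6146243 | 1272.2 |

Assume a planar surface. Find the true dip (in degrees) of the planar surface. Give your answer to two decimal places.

32.91°

Let the plane be z = a·E + b·N + c.
SP-2−SP-1: 1647a + 3575b = 324.5;  SP-3−SP-1: 975a + 1432b = 324.7.
Solving gives a = 0.61761, b = −0.19376.
Gradient magnitude |∇z| = √(a² + b²) = √(0.38144 + 0.03754) = 0.64729.
True dip = arctan(0.64729) = 32.91°, dipping toward WNW (azimuth ≈ 287°).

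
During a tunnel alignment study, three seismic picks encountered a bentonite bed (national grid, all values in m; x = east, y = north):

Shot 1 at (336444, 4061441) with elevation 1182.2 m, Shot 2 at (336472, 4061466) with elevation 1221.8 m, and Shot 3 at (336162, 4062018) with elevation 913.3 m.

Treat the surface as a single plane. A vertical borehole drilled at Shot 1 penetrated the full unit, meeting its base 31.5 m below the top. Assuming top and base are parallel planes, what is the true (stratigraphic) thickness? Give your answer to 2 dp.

19.36 m

Two edge vectors: Shot 1→Shot 2 = (28, 25, 39.6), Shot 1→Shot 3 = (-282, 577, -268.9).
Normal n = (Shot 1→Shot 2) × (Shot 1→Shot 3) = (-29571.7, -3638, 23206).
So ∂z/∂x = −n_x/n_z = 1.27431 and ∂z/∂y = −n_y/n_z = 0.15677.
|∇z| = √(a²+b²) = 1.28392, so dip δ = arctan(1.28392) = 52.09°.
True thickness = vertical thickness × cos δ = 31.5 × cos 52.09° = 19.36 m.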